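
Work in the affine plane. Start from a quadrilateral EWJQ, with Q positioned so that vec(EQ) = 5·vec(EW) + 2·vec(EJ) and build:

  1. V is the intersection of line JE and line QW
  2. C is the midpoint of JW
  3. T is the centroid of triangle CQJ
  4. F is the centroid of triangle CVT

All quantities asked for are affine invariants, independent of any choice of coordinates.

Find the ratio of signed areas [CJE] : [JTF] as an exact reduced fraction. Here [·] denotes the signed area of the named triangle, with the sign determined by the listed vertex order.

Set E = (0, 0), W = (1, 0), J = (0, 1), Q = (5, 2); any affine frame gives the same invariant.
1. V is the intersection of line JE and line QW ⇒ V = (0, -1/2)
2. C is the midpoint of JW ⇒ C = (1/2, 1/2)
3. T is the centroid of triangle CQJ ⇒ T = (11/6, 7/6)
4. F is the centroid of triangle CVT ⇒ F = (7/9, 7/18)
2·[CJE] = 1/2, 2·[JTF] = -5/4
[CJE]:[JTF] = 1/2:-5/4 = -2/5

[CJE]:[JTF] = -2/5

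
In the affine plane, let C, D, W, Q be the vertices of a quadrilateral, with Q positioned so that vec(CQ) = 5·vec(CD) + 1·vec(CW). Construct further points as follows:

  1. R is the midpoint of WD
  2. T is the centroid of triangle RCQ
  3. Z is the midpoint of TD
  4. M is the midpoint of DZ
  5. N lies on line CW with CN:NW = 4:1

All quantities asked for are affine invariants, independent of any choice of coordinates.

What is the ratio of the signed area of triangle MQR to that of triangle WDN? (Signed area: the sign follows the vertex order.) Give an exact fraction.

Choose coordinates C = (0, 0), D = (1, 0), W = (0, 1), Q = (5, 1).
1. R is the midpoint of WD ⇒ R = (1/2, 1/2)
2. T is the centroid of triangle RCQ ⇒ T = (11/6, 1/2)
3. Z is the midpoint of TD ⇒ Z = (17/12, 1/4)
4. M is the midpoint of DZ ⇒ M = (29/24, 1/8)
5. N lies on line CW with CN:NW = 4:1 ⇒ N = (0, 4/5)
2·[MQR] = 49/24, 2·[WDN] = -1/5
[MQR]:[WDN] = 49/24:-1/5 = -245/24

[MQR]:[WDN] = -245/24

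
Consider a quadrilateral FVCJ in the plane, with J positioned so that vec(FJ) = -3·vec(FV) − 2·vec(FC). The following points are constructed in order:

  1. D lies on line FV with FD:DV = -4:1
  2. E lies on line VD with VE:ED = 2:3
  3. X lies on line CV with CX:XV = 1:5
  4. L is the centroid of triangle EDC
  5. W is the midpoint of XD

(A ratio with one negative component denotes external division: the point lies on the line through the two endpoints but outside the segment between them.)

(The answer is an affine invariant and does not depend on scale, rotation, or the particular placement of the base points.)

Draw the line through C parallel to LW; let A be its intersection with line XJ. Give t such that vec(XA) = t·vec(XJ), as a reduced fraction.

t = 1/253

Choose coordinates F = (0, 0), V = (1, 0), C = (0, 1), J = (-3, -2).
1. D lies on line FV with FD:DV = -4:1 ⇒ D = (4/3, 0)
2. E lies on line VD with VE:ED = 2:3 ⇒ E = (17/15, 0)
3. X lies on line CV with CX:XV = 1:5 ⇒ X = (1/6, 5/6)
4. L is the centroid of triangle EDC ⇒ L = (37/45, 1/3)
5. W is the midpoint of XD ⇒ W = (3/4, 5/12)
through C parallel to LW: direction (-13/180, 1/12); meets XJ at A = (39/253, 208/253)
A = X + t·(J−X) with t = 1/253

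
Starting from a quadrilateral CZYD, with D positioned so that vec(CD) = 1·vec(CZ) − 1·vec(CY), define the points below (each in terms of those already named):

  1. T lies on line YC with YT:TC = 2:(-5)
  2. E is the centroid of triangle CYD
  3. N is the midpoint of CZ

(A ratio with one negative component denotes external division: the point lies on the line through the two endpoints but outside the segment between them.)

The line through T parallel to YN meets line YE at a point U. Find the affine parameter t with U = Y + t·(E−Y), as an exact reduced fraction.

t = -2

Assign C = (0, 0), Z = (1, 0), Y = (0, 1), D = (1, -1) — the answer is frame-independent, so this choice is without loss of generality.
1. T lies on line YC with YT:TC = 2:(-5) ⇒ T = (0, 5/3)
2. E is the centroid of triangle CYD ⇒ E = (1/3, 0)
3. N is the midpoint of CZ ⇒ N = (1/2, 0)
through T parallel to YN: direction (1/2, -1); meets YE at U = (-2/3, 3)
U = Y + t·(E−Y) with t = -2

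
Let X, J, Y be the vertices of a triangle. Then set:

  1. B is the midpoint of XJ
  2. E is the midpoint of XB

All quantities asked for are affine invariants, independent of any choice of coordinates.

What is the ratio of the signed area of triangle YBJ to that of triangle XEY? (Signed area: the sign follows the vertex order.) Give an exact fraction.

[YBJ]:[XEY] = 2

Assign X = (0, 0), J = (1, 0), Y = (0, 1) — the answer is frame-independent, so this choice is without loss of generality.
1. B is the midpoint of XJ ⇒ B = (1/2, 0)
2. E is the midpoint of XB ⇒ E = (1/4, 0)
2·[YBJ] = 1/2, 2·[XEY] = 1/4
[YBJ]:[XEY] = 1/2:1/4 = 2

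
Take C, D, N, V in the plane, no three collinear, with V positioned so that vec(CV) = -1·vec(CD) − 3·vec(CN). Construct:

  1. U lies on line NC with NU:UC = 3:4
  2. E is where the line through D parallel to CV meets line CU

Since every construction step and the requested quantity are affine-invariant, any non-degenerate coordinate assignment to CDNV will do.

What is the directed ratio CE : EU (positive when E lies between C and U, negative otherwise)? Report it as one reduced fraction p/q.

CE:EU = -21/25

Assign C = (0, 0), D = (1, 0), N = (0, 1), V = (-1, -3) — the answer is frame-independent, so this choice is without loss of generality.
1. U lies on line NC with NU:UC = 3:4 ⇒ U = (0, 4/7)
2. E is where the line through D parallel to CV meets line CU ⇒ E = (0, -3)
E = C + t·(U−C) with t = -21/4, so CE:EU = t:(1−t) = -21/4:25/4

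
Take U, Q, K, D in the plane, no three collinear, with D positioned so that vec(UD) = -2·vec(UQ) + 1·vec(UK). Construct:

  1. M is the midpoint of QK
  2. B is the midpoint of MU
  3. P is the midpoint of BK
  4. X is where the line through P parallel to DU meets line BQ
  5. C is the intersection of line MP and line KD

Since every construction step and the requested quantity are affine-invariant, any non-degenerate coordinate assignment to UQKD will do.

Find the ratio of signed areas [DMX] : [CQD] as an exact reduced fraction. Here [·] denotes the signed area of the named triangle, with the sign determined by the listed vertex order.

Work in coordinates with U = (0, 0), Q = (1, 0), K = (0, 1), D = (-2, 1).
1. M is the midpoint of QK ⇒ M = (1/2, 1/2)
2. B is the midpoint of MU ⇒ B = (1/4, 1/4)
3. P is the midpoint of BK ⇒ P = (1/8, 5/8)
4. X is where the line through P parallel to DU meets line BQ ⇒ X = (17/8, -3/8)
5. C is the intersection of line MP and line KD ⇒ C = (-1, 1)
2·[DMX] = -11/8, 2·[CQD] = -1
[DMX]:[CQD] = -11/8:-1 = 11/8

[DMX]:[CQD] = 11/8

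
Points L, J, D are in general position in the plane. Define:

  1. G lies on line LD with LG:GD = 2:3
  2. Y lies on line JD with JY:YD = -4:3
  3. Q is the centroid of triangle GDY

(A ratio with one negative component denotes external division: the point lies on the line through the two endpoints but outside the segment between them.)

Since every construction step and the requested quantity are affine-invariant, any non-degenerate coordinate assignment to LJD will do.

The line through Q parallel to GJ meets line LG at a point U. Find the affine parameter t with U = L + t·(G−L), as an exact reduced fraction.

Work in coordinates with L = (0, 0), J = (1, 0), D = (0, 1).
1. G lies on line LD with LG:GD = 2:3 ⇒ G = (0, 2/5)
2. Y lies on line JD with JY:YD = -4:3 ⇒ Y = (-3, 4)
3. Q is the centroid of triangle GDY ⇒ Q = (-1, 9/5)
through Q parallel to GJ: direction (1, -2/5); meets LG at U = (0, 7/5)
U = L + t·(G−L) with t = 7/2

t = 7/2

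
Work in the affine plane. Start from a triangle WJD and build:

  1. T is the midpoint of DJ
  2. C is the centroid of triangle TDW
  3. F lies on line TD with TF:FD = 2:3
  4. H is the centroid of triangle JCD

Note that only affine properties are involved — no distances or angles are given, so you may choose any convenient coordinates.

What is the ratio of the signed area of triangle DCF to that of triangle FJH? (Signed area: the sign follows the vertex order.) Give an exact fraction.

Choose coordinates W = (0, 0), J = (1, 0), D = (0, 1).
1. T is the midpoint of DJ ⇒ T = (1/2, 1/2)
2. C is the centroid of triangle TDW ⇒ C = (1/6, 1/2)
3. F lies on line TD with TF:FD = 2:3 ⇒ F = (3/10, 7/10)
4. H is the centroid of triangle JCD ⇒ H = (7/18, 1/2)
2·[DCF] = 1/10, 2·[FJH] = -7/90
[DCF]:[FJH] = 1/10:-7/90 = -9/7

[DCF]:[FJH] = -9/7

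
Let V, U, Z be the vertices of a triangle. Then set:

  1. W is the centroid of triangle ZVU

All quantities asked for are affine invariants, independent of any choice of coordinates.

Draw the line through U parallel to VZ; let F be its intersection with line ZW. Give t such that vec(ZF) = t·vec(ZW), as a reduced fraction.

Set V = (0, 0), U = (1, 0), Z = (0, 1); any affine frame gives the same invariant.
1. W is the centroid of triangle ZVU ⇒ W = (1/3, 1/3)
through U parallel to VZ: direction (0, 1); meets ZW at F = (1, -1)
F = Z + t·(W−Z) with t = 3

t = 3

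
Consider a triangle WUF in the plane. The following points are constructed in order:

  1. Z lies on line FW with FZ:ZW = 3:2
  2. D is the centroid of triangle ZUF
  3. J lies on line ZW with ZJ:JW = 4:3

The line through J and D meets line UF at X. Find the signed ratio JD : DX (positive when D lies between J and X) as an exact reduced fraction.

Set W = (0, 0), U = (1, 0), F = (0, 1); any affine frame gives the same invariant.
1. Z lies on line FW with FZ:ZW = 3:2 ⇒ Z = (0, 2/5)
2. D is the centroid of triangle ZUF ⇒ D = (1/3, 7/15)
3. J lies on line ZW with ZJ:JW = 4:3 ⇒ J = (0, 6/35)
line JD meets UF at X = (29/66, 37/66)
D = J + t·(X−J) with t = 22/29, so JD:DX = 22/29:7/29

JD:DX = 22/7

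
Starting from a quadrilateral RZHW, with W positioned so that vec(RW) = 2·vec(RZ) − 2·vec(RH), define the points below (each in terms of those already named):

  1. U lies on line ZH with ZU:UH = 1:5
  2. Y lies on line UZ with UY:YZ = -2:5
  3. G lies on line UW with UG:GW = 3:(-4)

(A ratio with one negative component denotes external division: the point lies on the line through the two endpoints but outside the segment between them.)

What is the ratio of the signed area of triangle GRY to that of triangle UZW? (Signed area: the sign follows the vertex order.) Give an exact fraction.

Work in coordinates with R = (0, 0), Z = (1, 0), H = (0, 1), W = (2, -2).
1. U lies on line ZH with ZU:UH = 1:5 ⇒ U = (5/6, 1/6)
2. Y lies on line UZ with UY:YZ = -2:5 ⇒ Y = (13/18, 5/18)
3. G lies on line UW with UG:GW = 3:(-4) ⇒ G = (-8/3, 20/3)
2·[GRY] = 50/9, 2·[UZW] = -1/6
[GRY]:[UZW] = 50/9:-1/6 = -100/3

[GRY]:[UZW] = -100/3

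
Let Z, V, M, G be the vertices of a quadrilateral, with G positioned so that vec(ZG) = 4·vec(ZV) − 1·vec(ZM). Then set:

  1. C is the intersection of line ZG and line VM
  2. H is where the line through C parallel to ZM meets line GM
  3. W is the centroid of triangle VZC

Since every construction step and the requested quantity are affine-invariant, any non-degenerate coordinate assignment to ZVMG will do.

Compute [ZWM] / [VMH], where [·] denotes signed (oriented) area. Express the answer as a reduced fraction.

Assign Z = (0, 0), V = (1, 0), M = (0, 1), G = (4, -1) — the answer is frame-independent, so this choice is without loss of generality.
1. C is the intersection of line ZG and line VM ⇒ C = (4/3, -1/3)
2. H is where the line through C parallel to ZM meets line GM ⇒ H = (4/3, 1/3)
3. W is the centroid of triangle VZC ⇒ W = (7/9, -1/9)
2·[ZWM] = 7/9, 2·[VMH] = -2/3
[ZWM]:[VMH] = 7/9:-2/3 = -7/6

[ZWM]:[VMH] = -7/6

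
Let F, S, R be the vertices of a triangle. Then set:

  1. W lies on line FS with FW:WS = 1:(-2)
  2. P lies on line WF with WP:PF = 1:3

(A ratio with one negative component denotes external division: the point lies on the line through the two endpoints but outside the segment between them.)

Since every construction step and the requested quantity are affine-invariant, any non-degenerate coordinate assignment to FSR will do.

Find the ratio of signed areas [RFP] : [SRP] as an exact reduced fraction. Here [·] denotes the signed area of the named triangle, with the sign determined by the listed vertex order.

Work in coordinates with F = (0, 0), S = (1, 0), R = (0, 1).
1. W lies on line FS with FW:WS = 1:(-2) ⇒ W = (-1, 0)
2. P lies on line WF with WP:PF = 1:3 ⇒ P = (-3/4, 0)
2·[RFP] = -3/4, 2·[SRP] = 7/4
[RFP]:[SRP] = -3/4:7/4 = -3/7

[RFP]:[SRP] = -3/7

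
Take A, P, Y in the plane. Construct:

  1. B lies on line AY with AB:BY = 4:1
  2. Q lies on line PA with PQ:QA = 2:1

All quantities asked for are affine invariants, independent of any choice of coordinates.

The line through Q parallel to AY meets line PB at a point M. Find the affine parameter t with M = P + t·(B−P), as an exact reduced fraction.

t = 2/3

Work in coordinates with A = (0, 0), P = (1, 0), Y = (0, 1).
1. B lies on line AY with AB:BY = 4:1 ⇒ B = (0, 4/5)
2. Q lies on line PA with PQ:QA = 2:1 ⇒ Q = (1/3, 0)
through Q parallel to AY: direction (0, 1); meets PB at M = (1/3, 8/15)
M = P + t·(B−P) with t = 2/3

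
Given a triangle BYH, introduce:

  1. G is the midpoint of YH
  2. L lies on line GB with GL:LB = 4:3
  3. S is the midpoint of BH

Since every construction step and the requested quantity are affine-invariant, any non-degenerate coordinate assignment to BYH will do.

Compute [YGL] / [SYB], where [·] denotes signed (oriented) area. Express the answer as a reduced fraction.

[YGL]:[SYB] = -4/7

Set B = (0, 0), Y = (1, 0), H = (0, 1); any affine frame gives the same invariant.
1. G is the midpoint of YH ⇒ G = (1/2, 1/2)
2. L lies on line GB with GL:LB = 4:3 ⇒ L = (3/14, 3/14)
3. S is the midpoint of BH ⇒ S = (0, 1/2)
2·[YGL] = 2/7, 2·[SYB] = -1/2
[YGL]:[SYB] = 2/7:-1/2 = -4/7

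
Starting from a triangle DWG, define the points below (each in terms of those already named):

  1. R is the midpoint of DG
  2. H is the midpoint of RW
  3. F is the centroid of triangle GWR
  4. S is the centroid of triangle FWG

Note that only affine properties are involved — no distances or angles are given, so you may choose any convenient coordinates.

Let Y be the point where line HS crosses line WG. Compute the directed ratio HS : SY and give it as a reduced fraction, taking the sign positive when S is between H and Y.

Set D = (0, 0), W = (1, 0), G = (0, 1); any affine frame gives the same invariant.
1. R is the midpoint of DG ⇒ R = (0, 1/2)
2. H is the midpoint of RW ⇒ H = (1/2, 1/4)
3. F is the centroid of triangle GWR ⇒ F = (1/3, 1/2)
4. S is the centroid of triangle FWG ⇒ S = (4/9, 1/2)
line HS meets WG at Y = (3/7, 4/7)
S = H + t·(Y−H) with t = 7/9, so HS:SY = 7/9:2/9

HS:SY = 7/2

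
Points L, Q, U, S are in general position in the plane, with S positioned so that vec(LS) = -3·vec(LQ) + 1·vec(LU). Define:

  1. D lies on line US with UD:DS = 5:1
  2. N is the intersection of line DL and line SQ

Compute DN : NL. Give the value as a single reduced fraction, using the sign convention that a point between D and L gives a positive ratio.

Choose coordinates L = (0, 0), Q = (1, 0), U = (0, 1), S = (-3, 1).
1. D lies on line US with UD:DS = 5:1 ⇒ D = (-5/2, 1)
2. N is the intersection of line DL and line SQ ⇒ N = (-5/3, 2/3)
N = D + t·(L−D) with t = 1/3, so DN:NL = t:(1−t) = 1/3:2/3

DN:NL = 1/2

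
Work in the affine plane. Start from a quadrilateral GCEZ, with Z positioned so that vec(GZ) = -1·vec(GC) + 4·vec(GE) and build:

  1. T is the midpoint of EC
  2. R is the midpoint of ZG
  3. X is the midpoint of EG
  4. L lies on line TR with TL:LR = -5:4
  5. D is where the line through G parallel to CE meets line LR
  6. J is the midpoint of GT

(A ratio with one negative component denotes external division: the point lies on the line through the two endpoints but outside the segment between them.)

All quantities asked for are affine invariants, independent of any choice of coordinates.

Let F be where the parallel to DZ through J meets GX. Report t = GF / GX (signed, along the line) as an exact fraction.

t = 10/7

Assign G = (0, 0), C = (1, 0), E = (0, 1), Z = (-1, 4) — the answer is frame-independent, so this choice is without loss of generality.
1. T is the midpoint of EC ⇒ T = (1/2, 1/2)
2. R is the midpoint of ZG ⇒ R = (-1/2, 2)
3. X is the midpoint of EG ⇒ X = (0, 1/2)
4. L lies on line TR with TL:LR = -5:4 ⇒ L = (-9/2, 8)
5. D is where the line through G parallel to CE meets line LR ⇒ D = (5/2, -5/2)
6. J is the midpoint of GT ⇒ J = (1/4, 1/4)
through J parallel to DZ: direction (-7/2, 13/2); meets GX at F = (0, 5/7)
F = G + t·(X−G) with t = 10/7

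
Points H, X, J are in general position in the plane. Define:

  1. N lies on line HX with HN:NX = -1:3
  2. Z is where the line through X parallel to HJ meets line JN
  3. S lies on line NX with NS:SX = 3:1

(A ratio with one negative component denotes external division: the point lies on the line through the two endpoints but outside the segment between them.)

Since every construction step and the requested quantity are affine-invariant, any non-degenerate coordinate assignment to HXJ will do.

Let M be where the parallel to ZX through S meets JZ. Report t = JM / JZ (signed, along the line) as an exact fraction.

t = 5/8

Choose coordinates H = (0, 0), X = (1, 0), J = (0, 1).
1. N lies on line HX with HN:NX = -1:3 ⇒ N = (-1/2, 0)
2. Z is where the line through X parallel to HJ meets line JN ⇒ Z = (1, 3)
3. S lies on line NX with NS:SX = 3:1 ⇒ S = (5/8, 0)
through S parallel to ZX: direction (0, -3); meets JZ at M = (5/8, 9/4)
M = J + t·(Z−J) with t = 5/8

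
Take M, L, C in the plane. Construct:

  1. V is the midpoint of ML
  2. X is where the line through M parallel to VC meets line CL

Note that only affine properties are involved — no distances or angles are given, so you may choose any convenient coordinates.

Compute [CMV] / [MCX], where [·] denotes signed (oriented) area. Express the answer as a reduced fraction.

Set M = (0, 0), L = (1, 0), C = (0, 1); any affine frame gives the same invariant.
1. V is the midpoint of ML ⇒ V = (1/2, 0)
2. X is where the line through M parallel to VC meets line CL ⇒ X = (-1, 2)
2·[CMV] = 1/2, 2·[MCX] = 1
[CMV]:[MCX] = 1/2:1 = 1/2

[CMV]:[MCX] = 1/2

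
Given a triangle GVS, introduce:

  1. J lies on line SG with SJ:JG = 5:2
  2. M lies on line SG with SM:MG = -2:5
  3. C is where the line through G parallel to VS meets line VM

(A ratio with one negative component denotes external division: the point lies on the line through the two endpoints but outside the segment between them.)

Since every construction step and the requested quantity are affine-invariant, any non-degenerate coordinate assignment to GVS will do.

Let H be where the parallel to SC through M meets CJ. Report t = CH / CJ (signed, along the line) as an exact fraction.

t = -14/15

Choose coordinates G = (0, 0), V = (1, 0), S = (0, 1).
1. J lies on line SG with SJ:JG = 5:2 ⇒ J = (0, 2/7)
2. M lies on line SG with SM:MG = -2:5 ⇒ M = (0, 5/3)
3. C is where the line through G parallel to VS meets line VM ⇒ C = (5/2, -5/2)
through M parallel to SC: direction (5/2, -7/2); meets CJ at H = (29/6, -51/10)
H = C + t·(J−C) with t = -14/15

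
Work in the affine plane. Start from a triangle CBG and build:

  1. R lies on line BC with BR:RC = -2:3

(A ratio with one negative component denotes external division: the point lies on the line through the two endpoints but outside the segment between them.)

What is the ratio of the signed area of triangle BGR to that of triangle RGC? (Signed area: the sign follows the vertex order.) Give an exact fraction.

Work in coordinates with C = (0, 0), B = (1, 0), G = (0, 1).
1. R lies on line BC with BR:RC = -2:3 ⇒ R = (3, 0)
2·[BGR] = -2, 2·[RGC] = 3
[BGR]:[RGC] = -2:3 = -2/3

[BGR]:[RGC] = -2/3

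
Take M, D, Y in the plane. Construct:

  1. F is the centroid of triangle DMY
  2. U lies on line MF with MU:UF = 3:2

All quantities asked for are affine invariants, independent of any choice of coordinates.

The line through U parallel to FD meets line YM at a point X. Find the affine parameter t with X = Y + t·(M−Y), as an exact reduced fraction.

Work in coordinates with M = (0, 0), D = (1, 0), Y = (0, 1).
1. F is the centroid of triangle DMY ⇒ F = (1/3, 1/3)
2. U lies on line MF with MU:UF = 3:2 ⇒ U = (1/5, 1/5)
through U parallel to FD: direction (2/3, -1/3); meets YM at X = (0, 3/10)
X = Y + t·(M−Y) with t = 7/10

t = 7/10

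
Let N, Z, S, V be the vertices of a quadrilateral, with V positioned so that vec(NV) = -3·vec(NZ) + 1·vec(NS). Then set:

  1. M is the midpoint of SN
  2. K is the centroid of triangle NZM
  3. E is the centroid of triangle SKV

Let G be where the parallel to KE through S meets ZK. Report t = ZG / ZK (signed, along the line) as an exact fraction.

Assign N = (0, 0), Z = (1, 0), S = (0, 1), V = (-3, 1) — the answer is frame-independent, so this choice is without loss of generality.
1. M is the midpoint of SN ⇒ M = (0, 1/2)
2. K is the centroid of triangle NZM ⇒ K = (1/3, 1/6)
3. E is the centroid of triangle SKV ⇒ E = (-8/9, 13/18)
through S parallel to KE: direction (-11/9, 5/9); meets ZK at G = (11/3, -2/3)
G = Z + t·(K−Z) with t = -4

t = -4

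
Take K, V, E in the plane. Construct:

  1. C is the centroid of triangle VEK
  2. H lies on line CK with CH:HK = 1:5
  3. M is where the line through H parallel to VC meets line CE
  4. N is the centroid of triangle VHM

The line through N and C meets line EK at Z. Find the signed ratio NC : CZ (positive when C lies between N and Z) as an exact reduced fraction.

Assign K = (0, 0), V = (1, 0), E = (0, 1) — the answer is frame-independent, so this choice is without loss of generality.
1. C is the centroid of triangle VEK ⇒ C = (1/3, 1/3)
2. H lies on line CK with CH:HK = 1:5 ⇒ H = (5/18, 5/18)
3. M is where the line through H parallel to VC meets line CE ⇒ M = (7/18, 2/9)
4. N is the centroid of triangle VHM ⇒ N = (5/9, 1/6)
line NC meets EK at Z = (0, 7/12)
C = N + t·(Z−N) with t = 2/5, so NC:CZ = 2/5:3/5

NC:CZ = 2/3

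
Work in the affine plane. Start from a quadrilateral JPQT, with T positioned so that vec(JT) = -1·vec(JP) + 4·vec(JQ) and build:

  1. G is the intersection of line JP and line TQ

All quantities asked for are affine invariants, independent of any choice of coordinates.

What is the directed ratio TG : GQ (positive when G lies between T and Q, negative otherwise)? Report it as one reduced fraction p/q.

TG:GQ = -4

Choose coordinates J = (0, 0), P = (1, 0), Q = (0, 1), T = (-1, 4).
1. G is the intersection of line JP and line TQ ⇒ G = (1/3, 0)
G = T + t·(Q−T) with t = 4/3, so TG:GQ = t:(1−t) = 4/3:-1/3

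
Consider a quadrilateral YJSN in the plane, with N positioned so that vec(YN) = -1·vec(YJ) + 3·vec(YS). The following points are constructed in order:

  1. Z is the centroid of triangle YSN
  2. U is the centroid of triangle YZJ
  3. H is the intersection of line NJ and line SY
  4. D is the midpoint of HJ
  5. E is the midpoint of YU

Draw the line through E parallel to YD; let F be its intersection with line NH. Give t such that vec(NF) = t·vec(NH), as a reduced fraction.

Work in coordinates with Y = (0, 0), J = (1, 0), S = (0, 1), N = (-1, 3).
1. Z is the centroid of triangle YSN ⇒ Z = (-1/3, 4/3)
2. U is the centroid of triangle YZJ ⇒ U = (2/9, 4/9)
3. H is the intersection of line NJ and line SY ⇒ H = (0, 3/2)
4. D is the midpoint of HJ ⇒ D = (1/2, 3/4)
5. E is the midpoint of YU ⇒ E = (1/9, 2/9)
through E parallel to YD: direction (1/2, 3/4); meets NH at F = (13/27, 7/9)
F = N + t·(H−N) with t = 40/27

t = 40/27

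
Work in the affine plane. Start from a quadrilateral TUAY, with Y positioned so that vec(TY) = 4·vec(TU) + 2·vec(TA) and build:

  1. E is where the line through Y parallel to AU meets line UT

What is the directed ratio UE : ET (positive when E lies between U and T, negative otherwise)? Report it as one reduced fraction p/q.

UE:ET = -5/6

Work in coordinates with T = (0, 0), U = (1, 0), A = (0, 1), Y = (4, 2).
1. E is where the line through Y parallel to AU meets line UT ⇒ E = (6, 0)
E = U + t·(T−U) with t = -5, so UE:ET = t:(1−t) = -5:6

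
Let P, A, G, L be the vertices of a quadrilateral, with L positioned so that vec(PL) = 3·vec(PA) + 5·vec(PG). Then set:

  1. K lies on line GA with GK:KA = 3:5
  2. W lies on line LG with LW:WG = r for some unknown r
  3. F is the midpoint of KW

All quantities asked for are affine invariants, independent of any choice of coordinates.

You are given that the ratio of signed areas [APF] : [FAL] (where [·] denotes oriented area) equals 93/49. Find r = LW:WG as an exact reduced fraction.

Choose coordinates P = (0, 0), A = (1, 0), G = (0, 1), L = (3, 5).
1. K lies on line GA with GK:KA = 3:5 ⇒ K = (3/8, 5/8)
2. With LW:WG = r, write λ = r/(r+1) so W = L + λ·(G−L); W is affine-linear in λ
3. F is the midpoint of KW ⇒ F is an affine combination of earlier points and hence also affine-linear in λ
Every point depending on W is an affine combination of W and λ-independent points, so each such coordinate is linear in λ; the λ² term in each signed area is a multiple of (G−L)×(G−L) = 0, so 2·[APF] and 2·[FAL] are each linear in λ. Evaluating at λ=0 and λ=1:
  2·[APF] = 2·λ − 45/16,   2·[FAL] = 7/2·λ + 35/16
So [APF]:[FAL] = (2·λ − 45/16) / (7/2·λ + 35/16). Setting this equal to 93/49:
  2·λ − 45/16 = 93/49·(7/2·λ + 35/16)  ⇒  λ = -3/2
Then r = λ/(1−λ) = (-3/2)/(5/2) = -3/5. Check: with r = -3/5, W = (15/2, 11) and [APF]:[FAL] = 93/49 as required.

r = -3/5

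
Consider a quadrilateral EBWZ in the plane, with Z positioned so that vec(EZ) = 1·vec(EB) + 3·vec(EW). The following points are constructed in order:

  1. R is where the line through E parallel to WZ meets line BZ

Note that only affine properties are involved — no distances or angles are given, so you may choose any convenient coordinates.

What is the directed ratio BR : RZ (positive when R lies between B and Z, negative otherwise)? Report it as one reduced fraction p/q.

BR:RZ = 2

Assign E = (0, 0), B = (1, 0), W = (0, 1), Z = (1, 3) — the answer is frame-independent, so this choice is without loss of generality.
1. R is where the line through E parallel to WZ meets line BZ ⇒ R = (1, 2)
R = B + t·(Z−B) with t = 2/3, so BR:RZ = t:(1−t) = 2/3:1/3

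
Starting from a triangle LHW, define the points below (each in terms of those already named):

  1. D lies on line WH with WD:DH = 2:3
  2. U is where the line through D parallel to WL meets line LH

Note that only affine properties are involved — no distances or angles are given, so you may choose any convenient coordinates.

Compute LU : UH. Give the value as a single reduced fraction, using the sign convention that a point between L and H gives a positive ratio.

LU:UH = 2/3

Choose coordinates L = (0, 0), H = (1, 0), W = (0, 1).
1. D lies on line WH with WD:DH = 2:3 ⇒ D = (2/5, 3/5)
2. U is where the line through D parallel to WL meets line LH ⇒ U = (2/5, 0)
U = L + t·(H−L) with t = 2/5, so LU:UH = t:(1−t) = 2/5:3/5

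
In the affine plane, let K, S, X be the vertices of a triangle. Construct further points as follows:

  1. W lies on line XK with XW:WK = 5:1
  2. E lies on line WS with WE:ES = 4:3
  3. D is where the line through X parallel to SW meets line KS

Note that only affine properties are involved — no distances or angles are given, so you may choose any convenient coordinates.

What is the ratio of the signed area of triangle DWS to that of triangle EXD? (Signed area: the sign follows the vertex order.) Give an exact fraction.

Set K = (0, 0), S = (1, 0), X = (0, 1); any affine frame gives the same invariant.
1. W lies on line XK with XW:WK = 5:1 ⇒ W = (0, 1/6)
2. E lies on line WS with WE:ES = 4:3 ⇒ E = (4/7, 1/14)
3. D is where the line through X parallel to SW meets line KS ⇒ D = (6, 0)
2·[DWS] = 5/6, 2·[EXD] = -5
[DWS]:[EXD] = 5/6:-5 = -1/6

[DWS]:[EXD] = -1/6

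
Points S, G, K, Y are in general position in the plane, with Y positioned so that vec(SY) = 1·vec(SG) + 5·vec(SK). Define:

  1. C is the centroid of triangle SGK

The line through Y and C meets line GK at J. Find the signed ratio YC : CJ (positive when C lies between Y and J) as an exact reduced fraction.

Choose coordinates S = (0, 0), G = (1, 0), K = (0, 1), Y = (1, 5).
1. C is the centroid of triangle SGK ⇒ C = (1/3, 1/3)
line YC meets GK at J = (3/8, 5/8)
C = Y + t·(J−Y) with t = 16/15, so YC:CJ = 16/15:-1/15

YC:CJ = -16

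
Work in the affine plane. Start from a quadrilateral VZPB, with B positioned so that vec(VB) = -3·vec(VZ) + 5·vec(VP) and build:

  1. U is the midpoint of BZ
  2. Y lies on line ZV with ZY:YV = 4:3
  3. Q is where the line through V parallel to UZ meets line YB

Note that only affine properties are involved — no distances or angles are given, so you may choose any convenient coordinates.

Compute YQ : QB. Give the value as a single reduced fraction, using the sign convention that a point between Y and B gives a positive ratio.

Choose coordinates V = (0, 0), Z = (1, 0), P = (0, 1), B = (-3, 5).
1. U is the midpoint of BZ ⇒ U = (-1, 5/2)
2. Y lies on line ZV with ZY:YV = 4:3 ⇒ Y = (3/7, 0)
3. Q is where the line through V parallel to UZ meets line YB ⇒ Q = (3, -15/4)
Q = Y + t·(B−Y) with t = -3/4, so YQ:QB = t:(1−t) = -3/4:7/4

YQ:QB = -3/7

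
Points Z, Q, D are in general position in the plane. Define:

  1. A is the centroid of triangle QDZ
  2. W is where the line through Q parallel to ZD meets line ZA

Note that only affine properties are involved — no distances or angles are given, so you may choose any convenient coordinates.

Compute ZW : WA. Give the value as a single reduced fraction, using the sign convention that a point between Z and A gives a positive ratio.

ZW:WA = -3/2

Work in coordinates with Z = (0, 0), Q = (1, 0), D = (0, 1).
1. A is the centroid of triangle QDZ ⇒ A = (1/3, 1/3)
2. W is where the line through Q parallel to ZD meets line ZA ⇒ W = (1, 1)
W = Z + t·(A−Z) with t = 3, so ZW:WA = t:(1−t) = 3:-2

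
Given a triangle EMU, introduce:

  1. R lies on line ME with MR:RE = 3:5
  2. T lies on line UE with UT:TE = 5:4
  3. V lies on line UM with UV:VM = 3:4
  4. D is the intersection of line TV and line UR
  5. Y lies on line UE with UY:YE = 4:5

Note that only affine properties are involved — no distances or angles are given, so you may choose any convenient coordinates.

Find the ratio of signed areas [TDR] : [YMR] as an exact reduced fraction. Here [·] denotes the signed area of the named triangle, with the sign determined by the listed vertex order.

[TDR]:[YMR] = 85/96

Work in coordinates with E = (0, 0), M = (1, 0), U = (0, 1).
1. R lies on line ME with MR:RE = 3:5 ⇒ R = (5/8, 0)
2. T lies on line UE with UT:TE = 5:4 ⇒ T = (0, 4/9)
3. V lies on line UM with UV:VM = 3:4 ⇒ V = (3/7, 4/7)
4. D is the intersection of line TV and line UR ⇒ D = (75/256, 17/32)
5. Y lies on line UE with UY:YE = 4:5 ⇒ Y = (0, 5/9)
2·[TDR] = -425/2304, 2·[YMR] = -5/24
[TDR]:[YMR] = -425/2304:-5/24 = 85/96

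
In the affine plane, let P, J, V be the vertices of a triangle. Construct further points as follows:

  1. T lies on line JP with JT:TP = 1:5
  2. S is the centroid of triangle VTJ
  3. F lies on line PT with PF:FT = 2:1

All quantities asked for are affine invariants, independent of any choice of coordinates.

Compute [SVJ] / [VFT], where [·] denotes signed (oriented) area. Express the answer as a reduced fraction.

Set P = (0, 0), J = (1, 0), V = (0, 1); any affine frame gives the same invariant.
1. T lies on line JP with JT:TP = 1:5 ⇒ T = (5/6, 0)
2. S is the centroid of triangle VTJ ⇒ S = (11/18, 1/3)
3. F lies on line PT with PF:FT = 2:1 ⇒ F = (5/9, 0)
2·[SVJ] = -1/18, 2·[VFT] = 5/18
[SVJ]:[VFT] = -1/18:5/18 = -1/5

[SVJ]:[VFT] = -1/5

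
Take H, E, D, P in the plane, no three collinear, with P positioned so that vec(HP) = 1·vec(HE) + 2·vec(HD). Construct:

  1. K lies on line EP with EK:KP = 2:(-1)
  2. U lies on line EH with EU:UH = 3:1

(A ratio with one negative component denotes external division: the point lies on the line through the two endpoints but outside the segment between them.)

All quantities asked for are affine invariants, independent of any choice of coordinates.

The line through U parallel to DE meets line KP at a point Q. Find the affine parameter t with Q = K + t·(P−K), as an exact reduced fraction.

t = 19/8

Set H = (0, 0), E = (1, 0), D = (0, 1), P = (1, 2); any affine frame gives the same invariant.
1. K lies on line EP with EK:KP = 2:(-1) ⇒ K = (1, 4)
2. U lies on line EH with EU:UH = 3:1 ⇒ U = (1/4, 0)
through U parallel to DE: direction (1, -1); meets KP at Q = (1, -3/4)
Q = K + t·(P−K) with t = 19/8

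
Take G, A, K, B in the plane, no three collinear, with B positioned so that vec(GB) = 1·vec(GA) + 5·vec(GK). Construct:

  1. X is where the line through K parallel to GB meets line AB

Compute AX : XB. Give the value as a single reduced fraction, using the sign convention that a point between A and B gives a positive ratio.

AX:XB = -6

Work in coordinates with G = (0, 0), A = (1, 0), K = (0, 1), B = (1, 5).
1. X is where the line through K parallel to GB meets line AB ⇒ X = (1, 6)
X = A + t·(B−A) with t = 6/5, so AX:XB = t:(1−t) = 6/5:-1/5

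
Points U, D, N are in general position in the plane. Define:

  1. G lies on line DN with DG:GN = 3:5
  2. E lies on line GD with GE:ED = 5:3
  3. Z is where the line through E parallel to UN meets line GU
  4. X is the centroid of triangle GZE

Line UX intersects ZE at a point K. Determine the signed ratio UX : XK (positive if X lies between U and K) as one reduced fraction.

UX:XK = 10

Assign U = (0, 0), D = (1, 0), N = (0, 1) — the answer is frame-independent, so this choice is without loss of generality.
1. G lies on line DN with DG:GN = 3:5 ⇒ G = (5/8, 3/8)
2. E lies on line GD with GE:ED = 5:3 ⇒ E = (55/64, 9/64)
3. Z is where the line through E parallel to UN meets line GU ⇒ Z = (55/64, 33/64)
4. X is the centroid of triangle GZE ⇒ X = (25/32, 11/32)
line UX meets ZE at K = (55/64, 121/320)
X = U + t·(K−U) with t = 10/11, so UX:XK = 10/11:1/11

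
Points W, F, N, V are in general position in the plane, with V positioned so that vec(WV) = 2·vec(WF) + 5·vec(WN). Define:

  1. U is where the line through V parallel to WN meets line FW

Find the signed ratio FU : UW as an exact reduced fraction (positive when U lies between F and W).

Assign W = (0, 0), F = (1, 0), N = (0, 1), V = (2, 5) — the answer is frame-independent, so this choice is without loss of generality.
1. U is where the line through V parallel to WN meets line FW ⇒ U = (2, 0)
U = F + t·(W−F) with t = -1, so FU:UW = t:(1−t) = -1:2

FU:UW = -1/2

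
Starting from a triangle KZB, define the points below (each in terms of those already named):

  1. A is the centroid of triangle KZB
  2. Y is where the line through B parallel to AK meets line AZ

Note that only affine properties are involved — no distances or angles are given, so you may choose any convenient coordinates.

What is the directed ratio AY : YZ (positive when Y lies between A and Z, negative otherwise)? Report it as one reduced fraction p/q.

AY:YZ = -1/2

Set K = (0, 0), Z = (1, 0), B = (0, 1); any affine frame gives the same invariant.
1. A is the centroid of triangle KZB ⇒ A = (1/3, 1/3)
2. Y is where the line through B parallel to AK meets line AZ ⇒ Y = (-1/3, 2/3)
Y = A + t·(Z−A) with t = -1, so AY:YZ = t:(1−t) = -1:2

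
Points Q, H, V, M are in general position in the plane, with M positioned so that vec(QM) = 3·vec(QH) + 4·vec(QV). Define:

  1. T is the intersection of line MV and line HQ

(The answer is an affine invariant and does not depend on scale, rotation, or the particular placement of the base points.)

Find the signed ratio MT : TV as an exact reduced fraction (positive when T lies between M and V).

Work in coordinates with Q = (0, 0), H = (1, 0), V = (0, 1), M = (3, 4).
1. T is the intersection of line MV and line HQ ⇒ T = (-1, 0)
T = M + t·(V−M) with t = 4/3, so MT:TV = t:(1−t) = 4/3:-1/3

MT:TV = -4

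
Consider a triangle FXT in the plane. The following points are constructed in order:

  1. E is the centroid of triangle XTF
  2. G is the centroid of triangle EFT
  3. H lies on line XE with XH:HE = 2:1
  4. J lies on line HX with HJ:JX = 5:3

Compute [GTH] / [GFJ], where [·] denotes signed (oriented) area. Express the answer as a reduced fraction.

Set F = (0, 0), X = (1, 0), T = (0, 1); any affine frame gives the same invariant.
1. E is the centroid of triangle XTF ⇒ E = (1/3, 1/3)
2. G is the centroid of triangle EFT ⇒ G = (1/9, 4/9)
3. H lies on line XE with XH:HE = 2:1 ⇒ H = (5/9, 2/9)
4. J lies on line HX with HJ:JX = 5:3 ⇒ J = (5/6, 1/12)
2·[GTH] = -2/9, 2·[GFJ] = 13/36
[GTH]:[GFJ] = -2/9:13/36 = -8/13

[GTH]:[GFJ] = -8/13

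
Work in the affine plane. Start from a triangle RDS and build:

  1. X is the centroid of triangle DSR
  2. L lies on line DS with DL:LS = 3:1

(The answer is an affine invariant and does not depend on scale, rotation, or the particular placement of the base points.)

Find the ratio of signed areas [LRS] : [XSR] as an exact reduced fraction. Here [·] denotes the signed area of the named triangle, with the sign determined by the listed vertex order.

Choose coordinates R = (0, 0), D = (1, 0), S = (0, 1).
1. X is the centroid of triangle DSR ⇒ X = (1/3, 1/3)
2. L lies on line DS with DL:LS = 3:1 ⇒ L = (1/4, 3/4)
2·[LRS] = -1/4, 2·[XSR] = 1/3
[LRS]:[XSR] = -1/4:1/3 = -3/4

[LRS]:[XSR] = -3/4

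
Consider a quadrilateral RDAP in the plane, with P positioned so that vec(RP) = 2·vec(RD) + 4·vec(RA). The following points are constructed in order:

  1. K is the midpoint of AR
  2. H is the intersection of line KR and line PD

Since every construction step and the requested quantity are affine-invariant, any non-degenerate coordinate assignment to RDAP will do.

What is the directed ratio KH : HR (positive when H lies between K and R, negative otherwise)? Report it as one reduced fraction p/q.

KH:HR = -9/8

Assign R = (0, 0), D = (1, 0), A = (0, 1), P = (2, 4) — the answer is frame-independent, so this choice is without loss of generality.
1. K is the midpoint of AR ⇒ K = (0, 1/2)
2. H is the intersection of line KR and line PD ⇒ H = (0, -4)
H = K + t·(R−K) with t = 9, so KH:HR = t:(1−t) = 9:-8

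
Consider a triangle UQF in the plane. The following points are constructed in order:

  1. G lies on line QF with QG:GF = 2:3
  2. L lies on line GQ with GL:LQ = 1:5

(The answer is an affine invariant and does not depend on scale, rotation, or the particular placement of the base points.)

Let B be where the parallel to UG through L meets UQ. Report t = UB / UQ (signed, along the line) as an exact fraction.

Work in coordinates with U = (0, 0), Q = (1, 0), F = (0, 1).
1. G lies on line QF with QG:GF = 2:3 ⇒ G = (3/5, 2/5)
2. L lies on line GQ with GL:LQ = 1:5 ⇒ L = (2/3, 1/3)
through L parallel to UG: direction (3/5, 2/5); meets UQ at B = (1/6, 0)
B = U + t·(Q−U) with t = 1/6

t = 1/6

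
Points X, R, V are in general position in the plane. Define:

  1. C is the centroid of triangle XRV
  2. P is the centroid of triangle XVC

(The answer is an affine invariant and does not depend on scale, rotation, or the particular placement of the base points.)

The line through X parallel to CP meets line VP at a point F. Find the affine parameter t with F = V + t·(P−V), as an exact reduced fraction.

Set X = (0, 0), R = (1, 0), V = (0, 1); any affine frame gives the same invariant.
1. C is the centroid of triangle XRV ⇒ C = (1/3, 1/3)
2. P is the centroid of triangle XVC ⇒ P = (1/9, 4/9)
through X parallel to CP: direction (-2/9, 1/9); meets VP at F = (2/9, -1/9)
F = V + t·(P−V) with t = 2

t = 2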